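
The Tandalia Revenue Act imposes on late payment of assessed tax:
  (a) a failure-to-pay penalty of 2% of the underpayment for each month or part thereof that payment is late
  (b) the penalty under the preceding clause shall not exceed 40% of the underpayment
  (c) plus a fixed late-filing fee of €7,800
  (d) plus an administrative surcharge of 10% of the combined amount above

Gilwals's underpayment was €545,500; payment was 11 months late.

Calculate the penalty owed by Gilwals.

Accrued rate: 2% × 11 = 22%, capped at 40% → 22%
Failure-to-pay penalty: 22% of €545,500 = €120,010
Penalty before surcharge: €120,010 + €7,800 = €127,810
Administrative surcharge: 10% of €127,810 = €12,781
Total penalty: €127,810 + €12,781 = €140,591

€140,591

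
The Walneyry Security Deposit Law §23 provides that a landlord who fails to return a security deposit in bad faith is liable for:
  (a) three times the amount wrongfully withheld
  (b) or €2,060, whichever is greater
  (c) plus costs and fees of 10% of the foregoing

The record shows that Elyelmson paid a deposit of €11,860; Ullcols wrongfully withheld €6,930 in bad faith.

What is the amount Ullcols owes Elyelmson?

Trebled: 3 × €6,930 = €20,790
Minimum €2,060: €20,790 meets the minimum, no increase.
Costs and fees: 10% of €20,790 = €2,079
Total recovery: €20,790 + €2,079 = €22,869

€22,869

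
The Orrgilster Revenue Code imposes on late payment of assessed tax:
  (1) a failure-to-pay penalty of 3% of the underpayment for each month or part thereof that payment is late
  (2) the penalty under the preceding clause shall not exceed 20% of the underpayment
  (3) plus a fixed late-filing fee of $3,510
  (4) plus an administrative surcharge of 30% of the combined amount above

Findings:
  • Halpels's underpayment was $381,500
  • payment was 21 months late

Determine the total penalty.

$103,753

Accrued rate: 3% × 21 = 63%, capped at 20% → 20%
Failure-to-pay penalty: 20% of $381,500 = $76,300
Penalty before surcharge: $76,300 + $3,510 = $79,810
Administrative surcharge: 30% of $79,810 = $23,943
Total penalty: $79,810 + $23,943 = $103,753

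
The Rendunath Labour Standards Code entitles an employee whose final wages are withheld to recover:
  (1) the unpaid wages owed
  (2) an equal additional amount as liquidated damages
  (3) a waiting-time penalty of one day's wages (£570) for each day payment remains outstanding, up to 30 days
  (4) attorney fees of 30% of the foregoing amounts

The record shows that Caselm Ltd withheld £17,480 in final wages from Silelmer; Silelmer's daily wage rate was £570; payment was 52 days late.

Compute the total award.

Liquidated damages (equal amount): £17,480
Penalty days: min(52, 30) = 30
Waiting-time penalty: 30 × £570 = £17,100
Subtotal: £17,480 + £17,480 + £17,100 = £52,060
Attorney fees: 30% of £52,060 = £15,618
Total award: £52,060 + £15,618 = £67,678

£67,678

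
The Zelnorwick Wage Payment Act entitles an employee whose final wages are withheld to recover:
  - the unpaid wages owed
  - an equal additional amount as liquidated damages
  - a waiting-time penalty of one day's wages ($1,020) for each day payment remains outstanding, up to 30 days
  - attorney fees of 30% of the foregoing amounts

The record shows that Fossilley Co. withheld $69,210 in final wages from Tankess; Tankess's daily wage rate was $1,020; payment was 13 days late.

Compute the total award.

$197,184

Liquidated damages (equal amount): $69,210
Penalty days: min(13, 30) = 13
Waiting-time penalty: 13 × $1,020 = $13,260
Subtotal: $69,210 + $69,210 + $13,260 = $151,680
Attorney fees: 30% of $151,680 = $45,504
Total award: $151,680 + $45,504 = $197,184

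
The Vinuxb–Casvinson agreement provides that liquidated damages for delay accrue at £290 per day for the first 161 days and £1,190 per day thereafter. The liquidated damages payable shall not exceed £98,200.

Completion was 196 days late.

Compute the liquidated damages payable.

£88,340

First 161 days: 161 × £290 = £46,690
Remaining days: (196 − 161) × £1,190 = £41,650
Accrued per-day damages: £46,690 + £41,650 = £88,340
Cap at £98,200: £88,340 is within the cap, no reduction.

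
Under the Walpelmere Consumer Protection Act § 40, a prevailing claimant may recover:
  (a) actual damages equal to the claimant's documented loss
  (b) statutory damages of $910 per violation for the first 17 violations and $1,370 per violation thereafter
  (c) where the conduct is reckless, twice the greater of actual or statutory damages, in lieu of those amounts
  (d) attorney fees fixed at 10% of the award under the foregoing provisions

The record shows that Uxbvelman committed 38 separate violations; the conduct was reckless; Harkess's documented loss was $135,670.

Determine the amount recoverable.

First 17 violations: 17 × $910 = $15,470
Remaining violations: (38 − 17) × $1,370 = $28,770
Statutory damages: $15,470 + $28,770 = $44,240
Greater of actual damages ($135,670) or statutory damages ($44,240): $135,670
Doubled: 2 × $135,670 = $271,340
Attorney fees: 10% of $271,340 = $27,134
Total recovery: $271,340 + $27,134 = $298,474

$298,474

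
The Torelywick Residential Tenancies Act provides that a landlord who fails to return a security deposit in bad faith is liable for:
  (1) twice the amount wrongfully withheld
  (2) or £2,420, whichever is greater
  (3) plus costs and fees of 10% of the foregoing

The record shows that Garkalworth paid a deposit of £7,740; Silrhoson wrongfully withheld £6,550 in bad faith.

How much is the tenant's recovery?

£14,410

Doubled: 2 × £6,550 = £13,100
Minimum £2,420: £13,100 meets the minimum, no increase.
Costs and fees: 10% of £13,100 = £1,310
Total recovery: £13,100 + £1,310 = £14,410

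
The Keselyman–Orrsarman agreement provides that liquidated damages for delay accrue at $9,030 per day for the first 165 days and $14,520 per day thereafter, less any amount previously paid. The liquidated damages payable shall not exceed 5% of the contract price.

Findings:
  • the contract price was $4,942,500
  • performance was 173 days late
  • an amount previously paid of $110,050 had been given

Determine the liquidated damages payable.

$247,125

First 165 days: 165 × $9,030 = $1,489,950
Remaining days: (173 − 165) × $14,520 = $116,160
Accrued per-day damages: $1,489,950 + $116,160 = $1,606,110
Less amount previously paid: $1,606,110 − $110,050 = $1,496,060
Cap: 5% of $4,942,500 = $247,125
Cap at $247,125: $1,496,060 exceeds the cap → $247,125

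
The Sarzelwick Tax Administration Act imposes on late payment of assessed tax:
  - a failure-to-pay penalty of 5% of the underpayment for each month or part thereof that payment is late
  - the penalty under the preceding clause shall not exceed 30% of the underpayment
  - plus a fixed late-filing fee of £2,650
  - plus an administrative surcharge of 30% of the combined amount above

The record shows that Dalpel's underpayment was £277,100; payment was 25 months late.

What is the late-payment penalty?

£111,514

Accrued rate: 5% × 25 = 125%, capped at 30% → 30%
Failure-to-pay penalty: 30% of £277,100 = £83,130
Penalty before surcharge: £83,130 + £2,650 = £85,780
Administrative surcharge: 30% of £85,780 = £25,734
Total penalty: £85,780 + £25,734 = £111,514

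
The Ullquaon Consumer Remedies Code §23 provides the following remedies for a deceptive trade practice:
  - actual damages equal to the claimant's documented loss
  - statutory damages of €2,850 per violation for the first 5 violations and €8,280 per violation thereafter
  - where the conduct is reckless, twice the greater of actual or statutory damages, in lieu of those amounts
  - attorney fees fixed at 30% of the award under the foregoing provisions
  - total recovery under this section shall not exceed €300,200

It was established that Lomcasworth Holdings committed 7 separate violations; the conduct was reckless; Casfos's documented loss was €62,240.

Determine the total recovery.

First 5 violations: 5 × €2,850 = €14,250
Remaining violations: (7 − 5) × €8,280 = €16,560
Statutory damages: €14,250 + €16,560 = €30,810
Greater of actual damages (€62,240) or statutory damages (€30,810): €62,240
Doubled: 2 × €62,240 = €124,480
Attorney fees: 30% of €124,480 = €37,344
Total before cap: €124,480 + €37,344 = €161,824
Cap at €300,200: €161,824 is within the cap, no reduction.

€161,824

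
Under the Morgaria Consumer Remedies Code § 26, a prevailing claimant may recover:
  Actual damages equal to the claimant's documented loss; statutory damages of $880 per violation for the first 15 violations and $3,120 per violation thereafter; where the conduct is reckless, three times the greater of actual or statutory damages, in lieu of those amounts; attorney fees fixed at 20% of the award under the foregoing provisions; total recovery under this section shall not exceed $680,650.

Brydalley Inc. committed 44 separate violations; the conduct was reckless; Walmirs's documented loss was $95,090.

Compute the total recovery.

First 15 violations: 15 × $880 = $13,200
Remaining violations: (44 − 15) × $3,120 = $90,480
Statutory damages: $13,200 + $90,480 = $103,680
Greater of actual damages ($95,090) or statutory damages ($103,680): $103,680
Trebled: 3 × $103,680 = $311,040
Attorney fees: 20% of $311,040 = $62,208
Total before cap: $311,040 + $62,208 = $373,248
Cap at $680,650: $373,248 is within the cap, no reduction.

$373,248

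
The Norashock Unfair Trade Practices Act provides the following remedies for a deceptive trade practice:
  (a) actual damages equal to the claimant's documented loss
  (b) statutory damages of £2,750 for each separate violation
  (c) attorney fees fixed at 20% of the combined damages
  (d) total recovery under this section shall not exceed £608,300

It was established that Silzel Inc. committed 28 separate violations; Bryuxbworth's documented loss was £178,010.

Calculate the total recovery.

Statutory damages: 28 × £2,750 = £77,000
Combined damages: £178,010 + £77,000 = £255,010
Attorney fees: 20% of £255,010 = £51,002
Total before cap: £255,010 + £51,002 = £306,012
Cap at £608,300: £306,012 is within the cap, no reduction.

£306,012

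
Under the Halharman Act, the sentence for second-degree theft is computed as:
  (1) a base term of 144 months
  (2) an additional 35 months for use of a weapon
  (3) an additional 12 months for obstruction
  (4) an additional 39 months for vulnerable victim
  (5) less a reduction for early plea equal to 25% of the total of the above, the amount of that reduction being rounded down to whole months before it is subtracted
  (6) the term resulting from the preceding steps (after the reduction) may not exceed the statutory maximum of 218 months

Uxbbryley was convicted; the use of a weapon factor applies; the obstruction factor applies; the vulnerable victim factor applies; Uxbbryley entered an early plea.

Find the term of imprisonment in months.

173 months

Use of a weapon enhancement: +35 months
Obstruction enhancement: +12 months
Vulnerable victim enhancement: +39 months
Adjusted term: 144 months + 35 months + 12 months + 39 months = 230 months
Early plea reduction: 25% of 230 months = 57 months (rounded down)
After reduction: 230 − 57 = 173 months
Cap at 218 months: 173 months is within the cap, no reduction.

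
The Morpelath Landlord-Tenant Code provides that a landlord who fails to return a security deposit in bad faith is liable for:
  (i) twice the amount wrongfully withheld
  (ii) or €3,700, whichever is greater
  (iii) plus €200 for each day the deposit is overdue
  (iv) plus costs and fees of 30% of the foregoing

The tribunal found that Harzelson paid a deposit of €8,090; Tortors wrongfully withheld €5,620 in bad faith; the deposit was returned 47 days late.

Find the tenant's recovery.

Doubled: 2 × €5,620 = €11,240
Minimum €3,700: €11,240 meets the minimum, no increase.
Late-return penalty: 47 × €200 = €9,400
Damages plus late penalty: €11,240 + €9,400 = €20,640
Costs and fees: 30% of €20,640 = €6,192
Total recovery: €20,640 + €6,192 = €26,832

€26,832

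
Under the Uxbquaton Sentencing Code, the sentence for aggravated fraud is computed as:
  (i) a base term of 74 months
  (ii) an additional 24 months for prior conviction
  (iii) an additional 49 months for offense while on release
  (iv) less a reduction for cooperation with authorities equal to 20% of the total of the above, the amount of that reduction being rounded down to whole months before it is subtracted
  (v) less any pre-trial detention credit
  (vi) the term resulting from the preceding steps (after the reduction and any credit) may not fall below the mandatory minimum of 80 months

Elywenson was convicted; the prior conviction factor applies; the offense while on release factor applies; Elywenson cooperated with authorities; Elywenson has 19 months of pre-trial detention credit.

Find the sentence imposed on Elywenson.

99 months

Prior conviction enhancement: +24 months
Offense while on release enhancement: +49 months
Adjusted term: 74 months + 24 months + 49 months = 147 months
Cooperation with authorities reduction: 20% of 147 months = 29 months (rounded down)
After reduction: 147 − 29 = 118 months
Less pre-trial detention credit: 118 months − 19 months = 99 months
Minimum 80 months: 99 months meets the minimum, no increase.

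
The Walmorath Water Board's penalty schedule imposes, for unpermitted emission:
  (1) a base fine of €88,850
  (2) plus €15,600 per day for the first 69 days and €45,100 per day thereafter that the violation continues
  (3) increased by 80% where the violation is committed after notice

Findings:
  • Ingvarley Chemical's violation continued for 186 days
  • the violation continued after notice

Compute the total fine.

First 69 days: 69 × €15,600 = €1,076,400
Remaining days: (186 − 69) × €45,100 = €5,276,700
Per-day component: €1,076,400 + €5,276,700 = €6,353,100
Base plus per-day: €88,850 + €6,353,100 = €6,441,950
Enhancement: 80% of €6,441,950 = €5,153,560
Enhanced fine: €6,441,950 + €5,153,560 = €11,595,510

€11,595,510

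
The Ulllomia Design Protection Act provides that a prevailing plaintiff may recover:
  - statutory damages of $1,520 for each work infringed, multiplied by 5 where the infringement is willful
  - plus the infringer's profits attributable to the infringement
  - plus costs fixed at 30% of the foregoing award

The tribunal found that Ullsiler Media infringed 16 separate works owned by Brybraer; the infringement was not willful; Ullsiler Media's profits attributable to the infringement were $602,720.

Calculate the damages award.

$815,152

Statutory damages: 16 × $1,520 = $24,320
Infringement not willful: no ×5 enhancement.
Combined award: $24,320 + $602,720 = $627,040
Costs: 30% of $627,040 = $188,112
Award plus costs: $627,040 + $188,112 = $815,152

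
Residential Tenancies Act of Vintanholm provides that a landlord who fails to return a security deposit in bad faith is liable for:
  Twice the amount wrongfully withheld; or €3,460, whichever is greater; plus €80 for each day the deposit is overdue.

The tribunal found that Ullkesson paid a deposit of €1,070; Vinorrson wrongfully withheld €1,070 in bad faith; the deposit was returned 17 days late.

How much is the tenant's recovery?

€4,820

Doubled: 2 × €1,070 = €2,140
Minimum €3,460: €2,140 is below the minimum → €3,460
Late-return penalty: 17 × €80 = €1,360
Damages plus late penalty: €3,460 + €1,360 = €4,820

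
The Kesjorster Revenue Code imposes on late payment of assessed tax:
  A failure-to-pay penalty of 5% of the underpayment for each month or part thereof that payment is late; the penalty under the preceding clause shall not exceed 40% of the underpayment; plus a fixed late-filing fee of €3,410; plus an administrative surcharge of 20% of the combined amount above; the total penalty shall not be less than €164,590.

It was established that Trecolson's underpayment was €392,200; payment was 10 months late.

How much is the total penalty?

€192,348

Accrued rate: 5% × 10 = 50%, capped at 40% → 40%
Failure-to-pay penalty: 40% of €392,200 = €156,880
Penalty before surcharge: €156,880 + €3,410 = €160,290
Administrative surcharge: 20% of €160,290 = €32,058
Total penalty: €160,290 + €32,058 = €192,348
Minimum €164,590: €192,348 meets the minimum, no increase.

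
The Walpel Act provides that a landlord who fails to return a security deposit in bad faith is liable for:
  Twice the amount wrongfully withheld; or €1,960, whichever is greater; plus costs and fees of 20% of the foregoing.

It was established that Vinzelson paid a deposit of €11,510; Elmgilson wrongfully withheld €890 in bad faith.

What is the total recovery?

Doubled: 2 × €890 = €1,780
Minimum €1,960: €1,780 is below the minimum → €1,960
Costs and fees: 20% of €1,960 = €392
Total recovery: €1,960 + €392 = €2,352

Recovery: €2,352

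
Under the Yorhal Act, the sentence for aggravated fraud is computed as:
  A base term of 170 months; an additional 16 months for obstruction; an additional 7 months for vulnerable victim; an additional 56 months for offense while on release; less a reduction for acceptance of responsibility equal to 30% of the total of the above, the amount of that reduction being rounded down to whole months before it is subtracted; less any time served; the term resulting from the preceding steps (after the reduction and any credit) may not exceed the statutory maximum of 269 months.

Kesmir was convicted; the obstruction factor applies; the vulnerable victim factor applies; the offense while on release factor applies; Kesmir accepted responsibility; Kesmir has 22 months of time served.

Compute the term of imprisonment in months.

153 months

Obstruction enhancement: +16 months
Vulnerable victim enhancement: +7 months
Offense while on release enhancement: +56 months
Adjusted term: 170 months + 16 months + 7 months + 56 months = 249 months
Acceptance of responsibility reduction: 30% of 249 months = 74 months (rounded down)
After reduction: 249 − 74 = 175 months
Less time served: 175 months − 22 months = 153 months
Cap at 269 months: 153 months is within the cap, no reduction.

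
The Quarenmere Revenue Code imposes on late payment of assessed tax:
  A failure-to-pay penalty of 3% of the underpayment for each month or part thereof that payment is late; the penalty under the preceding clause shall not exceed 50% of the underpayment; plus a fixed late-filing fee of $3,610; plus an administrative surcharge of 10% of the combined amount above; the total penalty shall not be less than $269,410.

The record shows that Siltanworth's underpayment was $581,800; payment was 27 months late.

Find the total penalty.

Accrued rate: 3% × 27 = 81%, capped at 50% → 50%
Failure-to-pay penalty: 50% of $581,800 = $290,900
Penalty before surcharge: $290,900 + $3,610 = $294,510
Administrative surcharge: 10% of $294,510 = $29,451
Total penalty: $294,510 + $29,451 = $323,961
Minimum $269,410: $323,961 meets the minimum, no increase.

$323,961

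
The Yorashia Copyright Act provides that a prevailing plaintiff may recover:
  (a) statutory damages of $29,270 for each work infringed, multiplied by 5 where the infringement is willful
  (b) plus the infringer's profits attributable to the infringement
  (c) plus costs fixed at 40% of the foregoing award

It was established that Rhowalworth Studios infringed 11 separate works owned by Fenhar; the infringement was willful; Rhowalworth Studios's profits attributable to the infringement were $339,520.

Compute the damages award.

$2,729,118

Statutory damages: 11 × $29,270 = $321,970
Multiplied by 5: 5 × $321,970 = $1,609,850
Combined award: $1,609,850 + $339,520 = $1,949,370
Costs: 40% of $1,949,370 = $779,748
Award plus costs: $1,949,370 + $779,748 = $2,729,118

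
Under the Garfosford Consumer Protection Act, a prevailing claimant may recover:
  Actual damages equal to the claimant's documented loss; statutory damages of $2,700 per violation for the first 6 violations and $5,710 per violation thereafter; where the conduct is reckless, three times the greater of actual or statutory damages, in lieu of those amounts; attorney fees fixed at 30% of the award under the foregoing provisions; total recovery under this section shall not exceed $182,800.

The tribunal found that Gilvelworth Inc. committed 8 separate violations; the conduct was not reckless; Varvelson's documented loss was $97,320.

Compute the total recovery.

$162,422

First 6 violations: 6 × $2,700 = $16,200
Remaining violations: (8 − 6) × $5,710 = $11,420
Statutory damages: $16,200 + $11,420 = $27,620
Conduct not reckless: the in-lieu enhancement does not apply.
Actual plus statutory damages: $97,320 + $27,620 = $124,940
Attorney fees: 30% of $124,940 = $37,482
Total before cap: $124,940 + $37,482 = $162,422
Cap at $182,800: $162,422 is within the cap, no reduction.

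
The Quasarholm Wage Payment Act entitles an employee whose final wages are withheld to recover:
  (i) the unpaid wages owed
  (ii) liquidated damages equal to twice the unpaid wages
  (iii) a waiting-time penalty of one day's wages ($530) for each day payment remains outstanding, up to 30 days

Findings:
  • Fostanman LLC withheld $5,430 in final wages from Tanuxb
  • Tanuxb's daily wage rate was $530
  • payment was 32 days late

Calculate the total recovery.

$32,190

Doubled: 2 × $5,430 = $10,860
Penalty days: min(32, 30) = 30
Waiting-time penalty: 30 × $530 = $15,900
Total award: $5,430 + $10,860 + $15,900 = $32,190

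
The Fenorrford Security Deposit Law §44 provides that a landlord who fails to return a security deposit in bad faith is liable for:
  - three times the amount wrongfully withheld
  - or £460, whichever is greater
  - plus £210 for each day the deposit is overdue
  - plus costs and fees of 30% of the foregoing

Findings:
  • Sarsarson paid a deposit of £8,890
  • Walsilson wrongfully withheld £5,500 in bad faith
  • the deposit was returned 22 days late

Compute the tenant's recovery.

£27,456

Trebled: 3 × £5,500 = £16,500
Minimum £460: £16,500 meets the minimum, no increase.
Late-return penalty: 22 × £210 = £4,620
Damages plus late penalty: £16,500 + £4,620 = £21,120
Costs and fees: 30% of £21,120 = £6,336
Total recovery: £21,120 + £6,336 = £27,456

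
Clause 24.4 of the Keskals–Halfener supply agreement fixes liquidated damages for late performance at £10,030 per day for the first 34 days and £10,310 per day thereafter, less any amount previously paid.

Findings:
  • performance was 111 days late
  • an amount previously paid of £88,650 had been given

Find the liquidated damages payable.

£1,046,240

First 34 days: 34 × £10,030 = £341,020
Remaining days: (111 − 34) × £10,310 = £793,870
Accrued per-day damages: £341,020 + £793,870 = £1,134,890
Less amount previously paid: £1,134,890 − £88,650 = £1,046,240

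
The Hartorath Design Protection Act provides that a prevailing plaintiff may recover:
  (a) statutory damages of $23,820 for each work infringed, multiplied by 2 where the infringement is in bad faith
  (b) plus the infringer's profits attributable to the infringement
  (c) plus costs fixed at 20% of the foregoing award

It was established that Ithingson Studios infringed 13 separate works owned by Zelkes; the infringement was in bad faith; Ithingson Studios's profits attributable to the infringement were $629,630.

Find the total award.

$1,498,740

Statutory damages: 13 × $23,820 = $309,660
Doubled: 2 × $309,660 = $619,320
Combined award: $619,320 + $629,630 = $1,248,950
Costs: 20% of $1,248,950 = $249,790
Award plus costs: $1,248,950 + $249,790 = $1,498,740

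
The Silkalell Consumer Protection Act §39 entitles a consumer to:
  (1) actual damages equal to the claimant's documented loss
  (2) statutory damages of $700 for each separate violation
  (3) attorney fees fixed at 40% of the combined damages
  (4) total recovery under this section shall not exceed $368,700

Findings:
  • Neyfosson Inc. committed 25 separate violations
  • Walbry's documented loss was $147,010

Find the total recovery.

Statutory damages: 25 × $700 = $17,500
Combined damages: $147,010 + $17,500 = $164,510
Attorney fees: 40% of $164,510 = $65,804
Total before cap: $164,510 + $65,804 = $230,314
Cap at $368,700: $230,314 is within the cap, no reduction.

$230,314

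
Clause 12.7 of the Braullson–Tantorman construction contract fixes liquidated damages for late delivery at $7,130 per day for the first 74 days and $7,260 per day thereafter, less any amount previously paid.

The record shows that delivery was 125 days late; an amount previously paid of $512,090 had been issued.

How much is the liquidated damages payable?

First 74 days: 74 × $7,130 = $527,620
Remaining days: (125 − 74) × $7,260 = $370,260
Accrued per-day damages: $527,620 + $370,260 = $897,880
Less amount previously paid: $897,880 − $512,090 = $385,790

$385,790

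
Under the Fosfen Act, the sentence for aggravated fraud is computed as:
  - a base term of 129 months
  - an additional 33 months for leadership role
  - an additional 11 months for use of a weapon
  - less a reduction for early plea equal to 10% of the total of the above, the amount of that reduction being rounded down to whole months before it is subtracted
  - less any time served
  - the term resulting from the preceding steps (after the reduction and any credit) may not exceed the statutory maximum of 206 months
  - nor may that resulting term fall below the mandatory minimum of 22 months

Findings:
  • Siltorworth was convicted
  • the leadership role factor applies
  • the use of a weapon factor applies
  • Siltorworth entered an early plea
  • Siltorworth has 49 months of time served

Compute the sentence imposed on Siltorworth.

Leadership role enhancement: +33 months
Use of a weapon enhancement: +11 months
Adjusted term: 129 months + 33 months + 11 months = 173 months
Early plea reduction: 10% of 173 months = 17 months (rounded down)
After reduction: 173 − 17 = 156 months
Less time served: 156 months − 49 months = 107 months
Cap at 206 months: 107 months is within the cap, no reduction.
Minimum 22 months: 107 months meets the minimum, no increase.

107 months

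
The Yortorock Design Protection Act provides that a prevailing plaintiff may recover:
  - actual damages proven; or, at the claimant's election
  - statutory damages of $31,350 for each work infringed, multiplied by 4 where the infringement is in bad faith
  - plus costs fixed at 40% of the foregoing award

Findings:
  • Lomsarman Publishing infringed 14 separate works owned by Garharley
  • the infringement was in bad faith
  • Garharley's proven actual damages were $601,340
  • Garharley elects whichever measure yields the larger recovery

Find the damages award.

Statutory damages: 14 × $31,350 = $438,900
Multiplied by 4: 4 × $438,900 = $1,755,600
Greater of actual damages ($601,340) or enhanced statutory damages ($1,755,600): $1,755,600
Costs: 40% of $1,755,600 = $702,240
Award plus costs: $1,755,600 + $702,240 = $2,457,840

$2,457,840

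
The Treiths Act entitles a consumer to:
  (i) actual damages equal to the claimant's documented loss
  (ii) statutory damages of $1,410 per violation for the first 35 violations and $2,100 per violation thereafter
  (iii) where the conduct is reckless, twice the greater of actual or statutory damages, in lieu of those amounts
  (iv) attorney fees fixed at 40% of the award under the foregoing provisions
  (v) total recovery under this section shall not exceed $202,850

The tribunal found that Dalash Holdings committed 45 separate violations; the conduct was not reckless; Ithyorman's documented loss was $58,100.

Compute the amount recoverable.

$179,830

First 35 violations: 35 × $1,410 = $49,350
Remaining violations: (45 − 35) × $2,100 = $21,000
Statutory damages: $49,350 + $21,000 = $70,350
Conduct not reckless: the in-lieu enhancement does not apply.
Actual plus statutory damages: $58,100 + $70,350 = $128,450
Attorney fees: 40% of $128,450 = $51,380
Total before cap: $128,450 + $51,380 = $179,830
Cap at $202,850: $179,830 is within the cap, no reduction.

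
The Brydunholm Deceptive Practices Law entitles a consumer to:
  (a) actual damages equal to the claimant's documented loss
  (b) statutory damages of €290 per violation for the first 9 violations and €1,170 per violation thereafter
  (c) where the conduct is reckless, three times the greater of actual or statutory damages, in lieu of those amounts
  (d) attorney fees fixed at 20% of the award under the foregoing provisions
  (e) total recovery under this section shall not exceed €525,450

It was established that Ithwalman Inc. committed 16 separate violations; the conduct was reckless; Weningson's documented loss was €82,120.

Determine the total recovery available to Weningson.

€295,632

First 9 violations: 9 × €290 = €2,610
Remaining violations: (16 − 9) × €1,170 = €8,190
Statutory damages: €2,610 + €8,190 = €10,800
Greater of actual damages (€82,120) or statutory damages (€10,800): €82,120
Trebled: 3 × €82,120 = €246,360
Attorney fees: 20% of €246,360 = €49,272
Total before cap: €246,360 + €49,272 = €295,632
Cap at €525,450: €295,632 is within the cap, no reduction.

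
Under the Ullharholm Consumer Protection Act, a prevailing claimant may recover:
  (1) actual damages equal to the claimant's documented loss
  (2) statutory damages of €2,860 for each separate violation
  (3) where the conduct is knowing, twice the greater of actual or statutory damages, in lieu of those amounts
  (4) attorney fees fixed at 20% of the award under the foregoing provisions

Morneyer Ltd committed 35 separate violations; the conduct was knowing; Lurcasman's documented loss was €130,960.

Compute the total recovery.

€314,304

Statutory damages: 35 × €2,860 = €100,100
Greater of actual damages (€130,960) or statutory damages (€100,100): €130,960
Doubled: 2 × €130,960 = €261,920
Attorney fees: 20% of €261,920 = €52,384
Total recovery: €261,920 + €52,384 = €314,304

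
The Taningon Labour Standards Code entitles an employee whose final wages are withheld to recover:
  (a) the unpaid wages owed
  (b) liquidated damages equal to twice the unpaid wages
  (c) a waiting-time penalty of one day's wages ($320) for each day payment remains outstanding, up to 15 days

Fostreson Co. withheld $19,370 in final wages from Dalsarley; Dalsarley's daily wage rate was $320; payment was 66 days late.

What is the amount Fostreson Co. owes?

Doubled: 2 × $19,370 = $38,740
Penalty days: min(66, 15) = 15
Waiting-time penalty: 15 × $320 = $4,800
Total award: $19,370 + $38,740 + $4,800 = $62,910

Total award: $62,910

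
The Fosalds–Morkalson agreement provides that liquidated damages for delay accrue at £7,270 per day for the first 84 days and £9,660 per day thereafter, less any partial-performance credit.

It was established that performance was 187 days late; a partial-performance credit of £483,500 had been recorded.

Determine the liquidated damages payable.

First 84 days: 84 × £7,270 = £610,680
Remaining days: (187 − 84) × £9,660 = £994,980
Accrued per-day damages: £610,680 + £994,980 = £1,605,660
Less partial-performance credit: £1,605,660 − £483,500 = £1,122,160

£1,122,160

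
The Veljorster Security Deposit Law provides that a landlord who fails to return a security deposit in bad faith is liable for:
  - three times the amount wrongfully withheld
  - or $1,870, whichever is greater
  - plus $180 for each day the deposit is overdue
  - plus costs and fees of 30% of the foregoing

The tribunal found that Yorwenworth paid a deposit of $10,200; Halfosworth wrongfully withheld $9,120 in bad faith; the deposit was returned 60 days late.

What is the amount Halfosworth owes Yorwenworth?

Trebled: 3 × $9,120 = $27,360
Minimum $1,870: $27,360 meets the minimum, no increase.
Late-return penalty: 60 × $180 = $10,800
Damages plus late penalty: $27,360 + $10,800 = $38,160
Costs and fees: 30% of $38,160 = $11,448
Total recovery: $38,160 + $11,448 = $49,608

$49,608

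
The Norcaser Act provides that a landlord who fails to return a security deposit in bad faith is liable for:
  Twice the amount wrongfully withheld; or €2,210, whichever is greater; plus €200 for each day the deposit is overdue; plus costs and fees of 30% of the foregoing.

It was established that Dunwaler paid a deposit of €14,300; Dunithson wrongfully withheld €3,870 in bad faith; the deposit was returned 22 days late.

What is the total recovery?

€15,782

Doubled: 2 × €3,870 = €7,740
Minimum €2,210: €7,740 meets the minimum, no increase.
Late-return penalty: 22 × €200 = €4,400
Damages plus late penalty: €7,740 + €4,400 = €12,140
Costs and fees: 30% of €12,140 = €3,642
Total recovery: €12,140 + €3,642 = €15,782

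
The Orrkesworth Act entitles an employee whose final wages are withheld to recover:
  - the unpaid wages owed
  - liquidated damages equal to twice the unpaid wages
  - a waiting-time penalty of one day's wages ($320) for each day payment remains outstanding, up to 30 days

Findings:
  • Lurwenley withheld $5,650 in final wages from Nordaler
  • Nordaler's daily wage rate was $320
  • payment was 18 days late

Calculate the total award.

$22,710

Doubled: 2 × $5,650 = $11,300
Penalty days: min(18, 30) = 18
Waiting-time penalty: 18 × $320 = $5,760
Total award: $5,650 + $11,300 + $5,760 = $22,710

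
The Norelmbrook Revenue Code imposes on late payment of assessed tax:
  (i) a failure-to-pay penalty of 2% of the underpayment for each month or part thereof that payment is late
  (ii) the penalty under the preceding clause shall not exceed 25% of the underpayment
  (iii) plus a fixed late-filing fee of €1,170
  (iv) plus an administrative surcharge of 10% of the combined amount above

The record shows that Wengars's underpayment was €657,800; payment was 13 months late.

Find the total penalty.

Accrued rate: 2% × 13 = 26%, capped at 25% → 25%
Failure-to-pay penalty: 25% of €657,800 = €164,450
Penalty before surcharge: €164,450 + €1,170 = €165,620
Administrative surcharge: 10% of €165,620 = €16,562
Total penalty: €165,620 + €16,562 = €182,182

Penalty: €182,182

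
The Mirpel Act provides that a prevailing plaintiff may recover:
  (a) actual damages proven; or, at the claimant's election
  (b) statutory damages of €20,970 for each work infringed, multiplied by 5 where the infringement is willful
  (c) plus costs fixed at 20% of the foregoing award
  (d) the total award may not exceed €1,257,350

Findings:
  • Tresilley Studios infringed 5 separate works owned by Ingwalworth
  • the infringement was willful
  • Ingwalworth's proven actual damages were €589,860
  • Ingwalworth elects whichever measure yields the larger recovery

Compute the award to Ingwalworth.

€707,832

Statutory damages: 5 × €20,970 = €104,850
Multiplied by 5: 5 × €104,850 = €524,250
Greater of actual damages (€589,860) or enhanced statutory damages (€524,250): €589,860
Costs: 20% of €589,860 = €117,972
Award plus costs: €589,860 + €117,972 = €707,832
Cap at €1,257,350: €707,832 is within the cap, no reduction.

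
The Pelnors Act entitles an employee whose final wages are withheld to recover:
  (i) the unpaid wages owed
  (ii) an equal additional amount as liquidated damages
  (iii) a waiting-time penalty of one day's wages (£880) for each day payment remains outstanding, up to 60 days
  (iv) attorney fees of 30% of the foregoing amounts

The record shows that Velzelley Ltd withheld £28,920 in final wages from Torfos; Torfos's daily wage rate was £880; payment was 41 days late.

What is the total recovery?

Total award: £122,096

Liquidated damages (equal amount): £28,920
Penalty days: min(41, 60) = 41
Waiting-time penalty: 41 × £880 = £36,080
Subtotal: £28,920 + £28,920 + £36,080 = £93,920
Attorney fees: 30% of £93,920 = £28,176
Total award: £93,920 + £28,176 = £122,096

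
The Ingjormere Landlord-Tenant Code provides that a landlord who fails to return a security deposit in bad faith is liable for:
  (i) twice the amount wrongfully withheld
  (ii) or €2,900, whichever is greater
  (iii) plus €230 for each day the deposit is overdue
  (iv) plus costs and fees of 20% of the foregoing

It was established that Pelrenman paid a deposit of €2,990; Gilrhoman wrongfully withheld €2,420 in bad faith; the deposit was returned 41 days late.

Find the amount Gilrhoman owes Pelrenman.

Doubled: 2 × €2,420 = €4,840
Minimum €2,900: €4,840 meets the minimum, no increase.
Late-return penalty: 41 × €230 = €9,430
Damages plus late penalty: €4,840 + €9,430 = €14,270
Costs and fees: 20% of €14,270 = €2,854
Total recovery: €14,270 + €2,854 = €17,124

€17,124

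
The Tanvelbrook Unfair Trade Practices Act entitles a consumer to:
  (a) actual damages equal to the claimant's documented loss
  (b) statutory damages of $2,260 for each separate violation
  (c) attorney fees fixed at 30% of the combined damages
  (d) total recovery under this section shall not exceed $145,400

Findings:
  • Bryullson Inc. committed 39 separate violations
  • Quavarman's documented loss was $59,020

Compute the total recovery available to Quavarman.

$145,400

Statutory damages: 39 × $2,260 = $88,140
Combined damages: $59,020 + $88,140 = $147,160
Attorney fees: 30% of $147,160 = $44,148
Total before cap: $147,160 + $44,148 = $191,308
Cap at $145,400: $191,308 exceeds the cap → $145,400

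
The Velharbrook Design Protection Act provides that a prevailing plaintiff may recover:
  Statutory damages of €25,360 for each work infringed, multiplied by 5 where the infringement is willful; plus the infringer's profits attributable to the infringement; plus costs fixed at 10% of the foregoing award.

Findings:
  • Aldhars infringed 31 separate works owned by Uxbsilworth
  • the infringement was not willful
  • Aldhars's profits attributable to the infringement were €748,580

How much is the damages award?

€1,688,214

Statutory damages: 31 × €25,360 = €786,160
Infringement not willful: no ×5 enhancement.
Combined award: €786,160 + €748,580 = €1,534,740
Costs: 10% of €1,534,740 = €153,474
Award plus costs: €1,534,740 + €153,474 = €1,688,214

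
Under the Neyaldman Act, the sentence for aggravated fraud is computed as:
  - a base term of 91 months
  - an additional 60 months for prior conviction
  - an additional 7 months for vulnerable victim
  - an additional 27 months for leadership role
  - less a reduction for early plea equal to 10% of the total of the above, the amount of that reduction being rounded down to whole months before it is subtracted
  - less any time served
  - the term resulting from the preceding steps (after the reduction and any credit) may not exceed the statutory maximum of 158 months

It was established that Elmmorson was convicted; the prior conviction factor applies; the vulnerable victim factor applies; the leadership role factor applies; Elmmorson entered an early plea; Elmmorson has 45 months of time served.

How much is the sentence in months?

Prior conviction enhancement: +60 months
Vulnerable victim enhancement: +7 months
Leadership role enhancement: +27 months
Adjusted term: 91 months + 60 months + 7 months + 27 months = 185 months
Early plea reduction: 10% of 185 months = 18 months (rounded down)
After reduction: 185 − 18 = 167 months
Less time served: 167 months − 45 months = 122 months
Cap at 158 months: 122 months is within the cap, no reduction.

Sentence: 122 months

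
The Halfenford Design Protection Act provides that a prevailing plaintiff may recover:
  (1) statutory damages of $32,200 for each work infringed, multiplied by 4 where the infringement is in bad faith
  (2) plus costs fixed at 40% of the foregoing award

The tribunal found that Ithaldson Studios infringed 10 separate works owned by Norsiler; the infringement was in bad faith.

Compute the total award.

Statutory damages: 10 × $32,200 = $322,000
Multiplied by 4: 4 × $322,000 = $1,288,000
Costs: 40% of $1,288,000 = $515,200
Award plus costs: $1,288,000 + $515,200 = $1,803,200

$1,803,200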